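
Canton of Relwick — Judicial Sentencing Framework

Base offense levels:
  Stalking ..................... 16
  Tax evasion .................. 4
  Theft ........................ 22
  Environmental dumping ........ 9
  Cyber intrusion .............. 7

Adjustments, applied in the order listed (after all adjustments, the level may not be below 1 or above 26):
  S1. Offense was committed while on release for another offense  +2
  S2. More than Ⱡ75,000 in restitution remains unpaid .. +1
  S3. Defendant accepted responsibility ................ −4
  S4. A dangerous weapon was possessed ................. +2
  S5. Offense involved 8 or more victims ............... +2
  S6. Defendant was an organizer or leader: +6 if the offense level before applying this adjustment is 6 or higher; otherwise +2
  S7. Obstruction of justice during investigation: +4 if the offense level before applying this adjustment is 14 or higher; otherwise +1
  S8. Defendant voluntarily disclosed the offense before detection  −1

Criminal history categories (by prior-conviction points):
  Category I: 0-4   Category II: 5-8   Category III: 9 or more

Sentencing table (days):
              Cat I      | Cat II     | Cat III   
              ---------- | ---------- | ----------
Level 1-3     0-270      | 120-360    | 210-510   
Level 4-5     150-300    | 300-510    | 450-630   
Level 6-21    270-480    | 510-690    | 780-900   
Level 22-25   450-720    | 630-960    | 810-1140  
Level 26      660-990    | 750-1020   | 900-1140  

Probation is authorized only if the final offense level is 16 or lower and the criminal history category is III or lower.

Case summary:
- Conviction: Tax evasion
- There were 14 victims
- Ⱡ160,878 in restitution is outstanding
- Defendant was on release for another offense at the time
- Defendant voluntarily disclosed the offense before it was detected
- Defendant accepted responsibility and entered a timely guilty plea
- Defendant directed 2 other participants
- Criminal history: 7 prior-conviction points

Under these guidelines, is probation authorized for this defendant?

Yes

Base offense level for tax evasion: 4.
S1 applies: 4 + 2 = 6.
S2 applies: 6 + 1 = 7.
S3 applies: 7 − 4 = 3.
S5 applies: 3 + 2 = 5.
S6 applies (level before this adjustment is 5 < 6, so +2): 5 + 2 = 7.
S7 does not apply.
S8 applies: 7 − 1 = 6.
Final offense level: 6.
Criminal history: 7 prior points → Category II (5-8).
Level 6 falls in the 6-21 band.
Grid: Level 6-21 × Category II = 510-690 days.
Probation check: level 6 ≤ 16 and category II ≤ III → eligible.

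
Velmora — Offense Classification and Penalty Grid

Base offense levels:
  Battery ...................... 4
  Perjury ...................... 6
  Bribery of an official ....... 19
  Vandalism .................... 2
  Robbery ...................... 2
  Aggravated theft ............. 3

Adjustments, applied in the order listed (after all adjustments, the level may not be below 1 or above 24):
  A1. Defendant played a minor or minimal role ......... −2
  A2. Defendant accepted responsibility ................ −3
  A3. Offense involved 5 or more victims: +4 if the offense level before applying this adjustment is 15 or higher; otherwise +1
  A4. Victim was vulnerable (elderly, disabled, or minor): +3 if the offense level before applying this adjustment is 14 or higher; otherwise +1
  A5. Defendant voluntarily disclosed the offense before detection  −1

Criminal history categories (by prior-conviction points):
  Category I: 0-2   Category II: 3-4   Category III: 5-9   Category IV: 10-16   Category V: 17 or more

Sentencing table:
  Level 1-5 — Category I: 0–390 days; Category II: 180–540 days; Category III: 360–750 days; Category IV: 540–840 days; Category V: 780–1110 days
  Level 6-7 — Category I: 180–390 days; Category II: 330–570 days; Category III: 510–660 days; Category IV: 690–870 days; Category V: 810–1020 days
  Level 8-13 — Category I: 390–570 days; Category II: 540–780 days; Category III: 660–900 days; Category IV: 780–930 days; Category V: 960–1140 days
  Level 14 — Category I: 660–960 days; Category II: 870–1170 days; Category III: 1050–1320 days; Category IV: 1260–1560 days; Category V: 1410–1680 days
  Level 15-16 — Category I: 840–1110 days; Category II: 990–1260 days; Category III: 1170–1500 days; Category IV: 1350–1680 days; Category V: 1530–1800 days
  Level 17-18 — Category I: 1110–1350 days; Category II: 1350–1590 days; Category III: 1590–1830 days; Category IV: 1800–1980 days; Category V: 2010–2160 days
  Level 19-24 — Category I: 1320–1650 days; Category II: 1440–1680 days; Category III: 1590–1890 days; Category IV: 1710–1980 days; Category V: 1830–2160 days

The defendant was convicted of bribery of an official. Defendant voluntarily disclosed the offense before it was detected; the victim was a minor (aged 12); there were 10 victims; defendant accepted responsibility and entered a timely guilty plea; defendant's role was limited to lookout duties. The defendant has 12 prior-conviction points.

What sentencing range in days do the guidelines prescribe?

1800-1980 days

Base offense level for bribery of an official: 19.
A1 applies: 19 − 2 = 17.
A2 applies: 17 − 3 = 14.
A3 applies (level before this adjustment is 14 < 15, so +1): 14 + 1 = 15.
A4 applies (level before this adjustment is 15 ≥ 14, so +3): 15 + 3 = 18.
A5 applies: 18 − 1 = 17.
Final offense level: 17.
Criminal history: 12 prior points → Category IV (10-16).
Level 17 falls in the 17-18 band.
Grid: Level 17-18 × Category IV = 1800-1980 days.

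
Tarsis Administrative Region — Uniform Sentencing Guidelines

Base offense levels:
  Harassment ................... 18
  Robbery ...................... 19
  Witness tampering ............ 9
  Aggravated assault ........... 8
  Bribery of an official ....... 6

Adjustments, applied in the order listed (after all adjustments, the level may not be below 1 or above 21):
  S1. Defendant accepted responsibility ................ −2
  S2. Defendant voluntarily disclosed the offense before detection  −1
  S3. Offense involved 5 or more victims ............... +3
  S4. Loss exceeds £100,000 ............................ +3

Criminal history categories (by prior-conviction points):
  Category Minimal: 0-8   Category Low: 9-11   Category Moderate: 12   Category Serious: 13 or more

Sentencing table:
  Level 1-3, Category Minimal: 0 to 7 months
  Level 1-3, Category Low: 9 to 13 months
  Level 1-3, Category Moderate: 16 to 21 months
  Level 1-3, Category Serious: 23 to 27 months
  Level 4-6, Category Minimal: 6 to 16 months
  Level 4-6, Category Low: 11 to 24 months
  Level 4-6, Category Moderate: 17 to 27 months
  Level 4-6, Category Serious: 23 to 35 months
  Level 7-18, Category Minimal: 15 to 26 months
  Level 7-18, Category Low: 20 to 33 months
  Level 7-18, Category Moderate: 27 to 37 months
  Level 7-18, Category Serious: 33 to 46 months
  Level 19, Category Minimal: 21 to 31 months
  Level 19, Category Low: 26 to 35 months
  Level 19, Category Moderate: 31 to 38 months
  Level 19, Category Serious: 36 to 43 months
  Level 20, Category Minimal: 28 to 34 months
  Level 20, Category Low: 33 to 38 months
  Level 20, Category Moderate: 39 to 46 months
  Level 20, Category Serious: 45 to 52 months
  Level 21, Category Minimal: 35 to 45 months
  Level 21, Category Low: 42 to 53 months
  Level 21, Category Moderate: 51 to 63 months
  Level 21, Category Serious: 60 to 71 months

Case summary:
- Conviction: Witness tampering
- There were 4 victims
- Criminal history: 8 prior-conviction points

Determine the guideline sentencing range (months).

15-26 months

Base offense level for witness tampering: 9.
Final offense level: 9.
Criminal history: 8 prior points → Category Minimal (0-8).
Level 9 falls in the 7-18 band.
Grid: Level 7-18 × Category Minimal = 15-26 months.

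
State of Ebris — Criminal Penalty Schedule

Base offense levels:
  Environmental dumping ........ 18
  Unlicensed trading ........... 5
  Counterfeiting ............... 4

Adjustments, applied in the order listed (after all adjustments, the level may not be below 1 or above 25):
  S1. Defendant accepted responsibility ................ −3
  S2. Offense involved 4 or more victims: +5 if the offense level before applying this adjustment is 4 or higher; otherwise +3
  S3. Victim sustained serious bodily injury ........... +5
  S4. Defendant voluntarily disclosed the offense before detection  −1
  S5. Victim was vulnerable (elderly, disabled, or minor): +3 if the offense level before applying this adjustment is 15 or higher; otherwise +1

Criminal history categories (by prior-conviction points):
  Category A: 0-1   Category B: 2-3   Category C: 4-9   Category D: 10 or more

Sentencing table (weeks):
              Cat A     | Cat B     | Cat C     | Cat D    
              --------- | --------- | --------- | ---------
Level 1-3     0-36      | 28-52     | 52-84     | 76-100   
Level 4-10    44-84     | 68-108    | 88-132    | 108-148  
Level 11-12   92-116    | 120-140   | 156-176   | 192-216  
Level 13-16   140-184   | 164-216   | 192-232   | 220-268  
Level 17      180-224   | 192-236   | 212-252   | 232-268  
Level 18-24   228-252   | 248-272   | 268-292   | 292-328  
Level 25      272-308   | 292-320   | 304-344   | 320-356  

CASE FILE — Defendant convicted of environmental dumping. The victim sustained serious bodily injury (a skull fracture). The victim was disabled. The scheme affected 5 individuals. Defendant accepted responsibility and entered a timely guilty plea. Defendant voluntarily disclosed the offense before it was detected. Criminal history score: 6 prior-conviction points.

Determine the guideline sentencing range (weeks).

Base offense level for environmental dumping: 18.
S1 applies: 18 − 3 = 15.
S2 applies (level before this adjustment is 15 ≥ 4, so +5): 15 + 5 = 20.
S3 applies: 20 + 5 = 25.
S4 applies: 25 − 1 = 24.
S5 applies (level before this adjustment is 24 ≥ 15, so +3): 24 + 3 = 27.
Level 27 exceeds the maximum of 25; capped at 25.
Final offense level: 25.
Criminal history: 6 prior points → Category C (4-9).
Level 25 falls in the 25 band.
Grid: Level 25 × Category C = 304-344 weeks.

304-344 weeks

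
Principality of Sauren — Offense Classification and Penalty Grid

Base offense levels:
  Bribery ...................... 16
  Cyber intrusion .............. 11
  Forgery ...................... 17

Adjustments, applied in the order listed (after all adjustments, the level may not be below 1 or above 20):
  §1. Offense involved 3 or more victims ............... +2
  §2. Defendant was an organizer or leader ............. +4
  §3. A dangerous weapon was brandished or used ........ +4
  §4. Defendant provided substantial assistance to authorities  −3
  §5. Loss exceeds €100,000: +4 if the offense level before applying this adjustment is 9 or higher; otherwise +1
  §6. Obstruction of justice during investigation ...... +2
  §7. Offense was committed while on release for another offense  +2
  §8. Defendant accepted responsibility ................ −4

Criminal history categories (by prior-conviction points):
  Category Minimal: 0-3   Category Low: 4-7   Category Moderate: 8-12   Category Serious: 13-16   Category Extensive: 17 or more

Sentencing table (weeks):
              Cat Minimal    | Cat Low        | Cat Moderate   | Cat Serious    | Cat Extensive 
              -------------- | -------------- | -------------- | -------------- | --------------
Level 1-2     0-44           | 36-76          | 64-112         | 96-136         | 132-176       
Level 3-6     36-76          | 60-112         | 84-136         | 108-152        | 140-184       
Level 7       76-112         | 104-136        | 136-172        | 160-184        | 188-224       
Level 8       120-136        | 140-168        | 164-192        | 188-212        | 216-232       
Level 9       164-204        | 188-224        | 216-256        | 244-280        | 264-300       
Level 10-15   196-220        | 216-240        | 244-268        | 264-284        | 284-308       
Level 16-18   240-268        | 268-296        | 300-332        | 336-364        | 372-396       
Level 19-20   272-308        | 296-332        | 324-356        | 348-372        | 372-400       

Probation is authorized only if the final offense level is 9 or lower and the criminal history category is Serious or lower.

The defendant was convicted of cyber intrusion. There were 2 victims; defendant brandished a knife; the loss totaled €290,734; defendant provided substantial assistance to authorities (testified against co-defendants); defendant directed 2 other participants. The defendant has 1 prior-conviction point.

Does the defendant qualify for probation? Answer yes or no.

No

Base offense level for cyber intrusion: 11.
§1 does not apply.
§2 applies: 11 + 4 = 15.
§3 applies: 15 + 4 = 19.
§4 applies: 19 − 3 = 16.
§5 applies (level before this adjustment is 16 ≥ 9, so +4): 16 + 4 = 20.
§6 does not apply.
§7 does not apply.
Final offense level: 20.
Criminal history: 1 prior point → Category Minimal (0-3).
Level 20 falls in the 19-20 band.
Grid: Level 19-20 × Category Minimal = 272-308 weeks.
Probation check: level 20 > 9 and category Minimal ≤ Serious → not eligible.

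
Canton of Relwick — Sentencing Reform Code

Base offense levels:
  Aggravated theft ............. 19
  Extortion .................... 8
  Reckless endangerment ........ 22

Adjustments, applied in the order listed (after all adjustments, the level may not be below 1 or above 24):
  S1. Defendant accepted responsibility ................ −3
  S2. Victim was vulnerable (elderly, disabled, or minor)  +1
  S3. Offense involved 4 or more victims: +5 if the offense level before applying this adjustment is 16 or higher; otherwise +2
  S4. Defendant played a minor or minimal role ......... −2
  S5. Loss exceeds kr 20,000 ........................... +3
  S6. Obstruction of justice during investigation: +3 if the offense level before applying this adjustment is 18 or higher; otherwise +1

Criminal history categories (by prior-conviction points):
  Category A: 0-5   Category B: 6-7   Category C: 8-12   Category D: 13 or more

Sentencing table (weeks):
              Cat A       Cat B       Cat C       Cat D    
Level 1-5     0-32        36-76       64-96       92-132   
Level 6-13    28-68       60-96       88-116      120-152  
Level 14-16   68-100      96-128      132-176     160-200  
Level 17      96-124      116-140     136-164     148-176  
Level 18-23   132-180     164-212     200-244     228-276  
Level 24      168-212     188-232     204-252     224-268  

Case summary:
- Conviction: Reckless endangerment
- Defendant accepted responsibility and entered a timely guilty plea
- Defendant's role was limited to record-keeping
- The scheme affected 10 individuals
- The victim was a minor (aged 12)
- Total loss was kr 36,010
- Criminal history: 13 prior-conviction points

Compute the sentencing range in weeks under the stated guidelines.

Base offense level for reckless endangerment: 22.
S1 applies: 22 − 3 = 19.
S2 applies: 19 + 1 = 20.
S3 applies (level before this adjustment is 20 ≥ 16, so +5): 20 + 5 = 25.
S4 applies: 25 − 2 = 23.
S5 applies: 23 + 3 = 26.
Level 26 exceeds the maximum of 24; capped at 24.
Final offense level: 24.
Criminal history: 13 prior points → Category D (13+).
Level 24 falls in the 24 band.
Grid: Level 24 × Category D = 224-268 weeks.

224-268 weeks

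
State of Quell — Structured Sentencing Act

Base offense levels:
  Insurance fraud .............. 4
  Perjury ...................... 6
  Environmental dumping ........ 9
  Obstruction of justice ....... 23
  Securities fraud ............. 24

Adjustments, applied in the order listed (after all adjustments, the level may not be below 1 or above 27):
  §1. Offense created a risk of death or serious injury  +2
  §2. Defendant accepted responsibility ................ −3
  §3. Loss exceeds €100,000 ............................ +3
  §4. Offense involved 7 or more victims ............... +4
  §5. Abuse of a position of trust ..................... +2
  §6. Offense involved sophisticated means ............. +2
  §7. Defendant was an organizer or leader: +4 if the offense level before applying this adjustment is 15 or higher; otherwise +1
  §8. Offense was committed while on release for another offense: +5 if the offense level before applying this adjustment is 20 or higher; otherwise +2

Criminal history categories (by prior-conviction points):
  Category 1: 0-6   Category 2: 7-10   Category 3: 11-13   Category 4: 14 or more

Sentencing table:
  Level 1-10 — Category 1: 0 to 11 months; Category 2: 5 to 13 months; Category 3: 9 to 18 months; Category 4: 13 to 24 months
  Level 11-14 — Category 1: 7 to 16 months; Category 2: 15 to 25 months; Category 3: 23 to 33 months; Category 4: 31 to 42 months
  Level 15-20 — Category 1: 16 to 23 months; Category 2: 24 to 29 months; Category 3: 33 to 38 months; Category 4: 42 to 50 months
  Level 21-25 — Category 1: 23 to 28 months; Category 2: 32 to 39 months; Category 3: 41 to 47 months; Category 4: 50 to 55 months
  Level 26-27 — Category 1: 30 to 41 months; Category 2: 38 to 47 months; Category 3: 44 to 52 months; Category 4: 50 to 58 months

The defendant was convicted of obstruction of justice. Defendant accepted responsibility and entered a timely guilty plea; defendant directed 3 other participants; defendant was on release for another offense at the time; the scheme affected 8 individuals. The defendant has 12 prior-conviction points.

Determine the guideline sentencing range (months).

Base offense level for obstruction of justice: 23.
§1 does not apply.
§2 applies: 23 − 3 = 20.
§3 does not apply.
§4 applies: 20 + 4 = 24.
§6 does not apply.
§7 applies (level before this adjustment is 24 ≥ 15, so +4): 24 + 4 = 28.
§8 applies (level before this adjustment is 28 ≥ 20, so +5): 28 + 5 = 33.
Level 33 exceeds the maximum of 27; capped at 27.
Final offense level: 27.
Criminal history: 12 prior points → Category 3 (11-13).
Level 27 falls in the 26-27 band.
Grid: Level 26-27 × Category 3 = 44-52 months.

44-52 months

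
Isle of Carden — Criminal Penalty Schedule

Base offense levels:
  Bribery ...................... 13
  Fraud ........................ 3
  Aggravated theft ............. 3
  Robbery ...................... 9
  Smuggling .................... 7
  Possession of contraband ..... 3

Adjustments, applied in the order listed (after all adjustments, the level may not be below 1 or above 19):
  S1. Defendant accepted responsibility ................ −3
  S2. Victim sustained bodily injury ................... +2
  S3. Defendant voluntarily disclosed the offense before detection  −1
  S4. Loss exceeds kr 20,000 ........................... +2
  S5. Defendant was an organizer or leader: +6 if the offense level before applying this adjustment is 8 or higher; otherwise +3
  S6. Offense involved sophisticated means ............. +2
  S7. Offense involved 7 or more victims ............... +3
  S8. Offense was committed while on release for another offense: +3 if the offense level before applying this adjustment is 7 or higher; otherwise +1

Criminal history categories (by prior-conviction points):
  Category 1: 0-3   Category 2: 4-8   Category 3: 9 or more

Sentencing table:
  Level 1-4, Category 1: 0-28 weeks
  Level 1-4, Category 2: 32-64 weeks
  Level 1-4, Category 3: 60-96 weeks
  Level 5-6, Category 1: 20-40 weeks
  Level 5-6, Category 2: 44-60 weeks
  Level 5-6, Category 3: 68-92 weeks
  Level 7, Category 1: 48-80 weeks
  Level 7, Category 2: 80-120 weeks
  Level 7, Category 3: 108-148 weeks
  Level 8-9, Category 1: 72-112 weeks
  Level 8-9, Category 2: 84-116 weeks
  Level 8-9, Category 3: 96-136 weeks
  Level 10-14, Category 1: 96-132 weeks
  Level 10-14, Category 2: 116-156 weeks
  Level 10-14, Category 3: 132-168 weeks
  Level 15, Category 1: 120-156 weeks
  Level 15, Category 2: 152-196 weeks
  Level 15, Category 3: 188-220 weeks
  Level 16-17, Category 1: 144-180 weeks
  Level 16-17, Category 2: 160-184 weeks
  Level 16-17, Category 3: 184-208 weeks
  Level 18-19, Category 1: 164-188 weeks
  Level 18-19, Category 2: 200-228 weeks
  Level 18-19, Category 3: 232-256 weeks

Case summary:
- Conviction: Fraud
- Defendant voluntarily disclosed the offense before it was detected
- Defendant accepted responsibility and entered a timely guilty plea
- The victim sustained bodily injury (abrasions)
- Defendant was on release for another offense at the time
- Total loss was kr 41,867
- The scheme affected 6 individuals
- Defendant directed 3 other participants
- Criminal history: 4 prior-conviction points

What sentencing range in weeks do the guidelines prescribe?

Base offense level for fraud: 3.
S1 applies: 3 − 3 = 0.
S2 applies: 0 + 2 = 2.
S3 applies: 2 − 1 = 1.
S4 applies: 1 + 2 = 3.
S5 applies (level before this adjustment is 3 < 8, so +3): 3 + 3 = 6.
S7 does not apply.
S8 applies (level before this adjustment is 6 < 7, so +1): 6 + 1 = 7.
Final offense level: 7.
Criminal history: 4 prior points → Category 2 (4-8).
Level 7 falls in the 7 band.
Grid: Level 7 × Category 2 = 80-120 weeks.

80-120 weeks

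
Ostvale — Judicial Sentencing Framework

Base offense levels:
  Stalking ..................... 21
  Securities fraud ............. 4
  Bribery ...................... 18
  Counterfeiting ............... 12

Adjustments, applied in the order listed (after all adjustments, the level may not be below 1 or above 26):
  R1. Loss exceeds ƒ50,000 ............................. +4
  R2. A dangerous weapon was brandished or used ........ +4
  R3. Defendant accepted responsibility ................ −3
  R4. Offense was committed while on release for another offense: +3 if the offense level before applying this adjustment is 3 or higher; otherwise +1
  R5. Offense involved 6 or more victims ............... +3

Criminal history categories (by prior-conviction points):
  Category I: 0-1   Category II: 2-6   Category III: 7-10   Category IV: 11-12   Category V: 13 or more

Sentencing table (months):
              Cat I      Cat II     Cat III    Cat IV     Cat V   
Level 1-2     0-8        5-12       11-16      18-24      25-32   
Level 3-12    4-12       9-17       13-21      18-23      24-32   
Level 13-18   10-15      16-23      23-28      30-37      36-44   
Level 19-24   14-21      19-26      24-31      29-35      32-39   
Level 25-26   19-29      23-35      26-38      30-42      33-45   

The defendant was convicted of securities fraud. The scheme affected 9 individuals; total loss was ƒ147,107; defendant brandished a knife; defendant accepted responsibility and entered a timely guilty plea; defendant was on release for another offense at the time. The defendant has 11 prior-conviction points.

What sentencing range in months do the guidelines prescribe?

30-37 months

Base offense level for securities fraud: 4.
R1 applies: 4 + 4 = 8.
R2 applies: 8 + 4 = 12.
R3 applies: 12 − 3 = 9.
R4 applies (level before this adjustment is 9 ≥ 3, so +3): 9 + 3 = 12.
R5 applies: 12 + 3 = 15.
Final offense level: 15.
Criminal history: 11 prior points → Category IV (11-12).
Level 15 falls in the 13-18 band.
Grid: Level 13-18 × Category IV = 30-37 months.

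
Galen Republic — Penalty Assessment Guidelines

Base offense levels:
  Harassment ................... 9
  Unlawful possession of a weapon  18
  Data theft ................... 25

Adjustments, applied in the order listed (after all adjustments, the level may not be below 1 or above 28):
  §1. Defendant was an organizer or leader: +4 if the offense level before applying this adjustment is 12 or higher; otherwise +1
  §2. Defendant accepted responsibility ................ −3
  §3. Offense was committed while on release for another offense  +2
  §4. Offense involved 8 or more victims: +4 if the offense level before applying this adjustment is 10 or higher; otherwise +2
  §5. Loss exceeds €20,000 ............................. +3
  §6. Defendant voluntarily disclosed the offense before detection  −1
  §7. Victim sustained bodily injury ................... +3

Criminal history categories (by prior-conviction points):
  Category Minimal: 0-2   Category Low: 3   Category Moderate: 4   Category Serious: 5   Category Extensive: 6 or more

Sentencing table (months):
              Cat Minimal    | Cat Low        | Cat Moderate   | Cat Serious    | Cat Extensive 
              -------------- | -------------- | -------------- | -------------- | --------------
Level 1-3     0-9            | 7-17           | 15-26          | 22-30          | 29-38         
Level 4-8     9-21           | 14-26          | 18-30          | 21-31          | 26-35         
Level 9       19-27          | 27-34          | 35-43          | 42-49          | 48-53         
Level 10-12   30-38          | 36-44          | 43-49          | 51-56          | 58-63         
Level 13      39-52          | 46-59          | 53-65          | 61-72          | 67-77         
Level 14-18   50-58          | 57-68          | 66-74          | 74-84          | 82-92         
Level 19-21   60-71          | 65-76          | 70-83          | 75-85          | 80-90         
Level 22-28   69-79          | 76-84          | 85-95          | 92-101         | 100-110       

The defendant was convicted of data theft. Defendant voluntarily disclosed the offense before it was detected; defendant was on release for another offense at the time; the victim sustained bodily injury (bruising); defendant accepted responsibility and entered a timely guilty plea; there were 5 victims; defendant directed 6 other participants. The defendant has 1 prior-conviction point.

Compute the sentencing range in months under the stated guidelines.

69-79 months

Base offense level for data theft: 25.
§1 applies (level before this adjustment is 25 ≥ 12, so +4): 25 + 4 = 29.
§2 applies: 29 − 3 = 26.
§3 applies: 26 + 2 = 28.
§4 does not apply.
§5 does not apply.
§6 applies: 28 − 1 = 27.
§7 applies: 27 + 3 = 30.
Level 30 exceeds the maximum of 28; capped at 28.
Final offense level: 28.
Criminal history: 1 prior point → Category Minimal (0-2).
Level 28 falls in the 22-28 band.
Grid: Level 22-28 × Category Minimal = 69-79 months.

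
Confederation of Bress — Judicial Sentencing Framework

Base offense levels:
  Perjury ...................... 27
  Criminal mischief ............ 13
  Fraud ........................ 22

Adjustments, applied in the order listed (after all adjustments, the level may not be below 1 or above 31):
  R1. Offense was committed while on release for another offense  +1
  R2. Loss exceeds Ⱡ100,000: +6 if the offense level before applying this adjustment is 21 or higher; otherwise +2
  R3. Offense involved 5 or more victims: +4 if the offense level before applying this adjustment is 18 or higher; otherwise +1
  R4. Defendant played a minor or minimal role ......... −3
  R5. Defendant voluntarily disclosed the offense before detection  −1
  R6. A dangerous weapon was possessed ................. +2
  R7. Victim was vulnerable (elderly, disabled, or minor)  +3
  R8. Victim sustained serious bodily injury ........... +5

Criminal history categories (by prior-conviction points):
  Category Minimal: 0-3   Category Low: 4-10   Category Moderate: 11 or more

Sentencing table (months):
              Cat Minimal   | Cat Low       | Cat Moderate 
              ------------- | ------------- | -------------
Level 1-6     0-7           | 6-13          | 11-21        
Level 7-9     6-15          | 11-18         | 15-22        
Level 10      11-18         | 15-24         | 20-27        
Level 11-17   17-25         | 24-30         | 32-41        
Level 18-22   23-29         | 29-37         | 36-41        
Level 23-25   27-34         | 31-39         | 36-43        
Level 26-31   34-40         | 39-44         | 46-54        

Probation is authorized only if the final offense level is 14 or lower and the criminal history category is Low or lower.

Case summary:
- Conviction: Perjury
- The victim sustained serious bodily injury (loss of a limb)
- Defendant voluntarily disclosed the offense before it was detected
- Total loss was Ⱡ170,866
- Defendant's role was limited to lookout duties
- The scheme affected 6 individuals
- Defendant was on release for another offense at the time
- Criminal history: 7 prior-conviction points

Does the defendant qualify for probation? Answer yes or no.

Base offense level for perjury: 27.
R1 applies: 27 + 1 = 28.
R2 applies (level before this adjustment is 28 ≥ 21, so +6): 28 + 6 = 34.
R3 applies (level before this adjustment is 34 ≥ 18, so +4): 34 + 4 = 38.
R4 applies: 38 − 3 = 35.
R5 applies: 35 − 1 = 34.
R7 does not apply.
R8 applies: 34 + 5 = 39.
Level 39 exceeds the maximum of 31; capped at 31.
Final offense level: 31.
Criminal history: 7 prior points → Category Low (4-10).
Level 31 falls in the 26-31 band.
Grid: Level 26-31 × Category Low = 39-44 months.
Probation check: level 31 > 14 and category Low ≤ Low → not eligible.

No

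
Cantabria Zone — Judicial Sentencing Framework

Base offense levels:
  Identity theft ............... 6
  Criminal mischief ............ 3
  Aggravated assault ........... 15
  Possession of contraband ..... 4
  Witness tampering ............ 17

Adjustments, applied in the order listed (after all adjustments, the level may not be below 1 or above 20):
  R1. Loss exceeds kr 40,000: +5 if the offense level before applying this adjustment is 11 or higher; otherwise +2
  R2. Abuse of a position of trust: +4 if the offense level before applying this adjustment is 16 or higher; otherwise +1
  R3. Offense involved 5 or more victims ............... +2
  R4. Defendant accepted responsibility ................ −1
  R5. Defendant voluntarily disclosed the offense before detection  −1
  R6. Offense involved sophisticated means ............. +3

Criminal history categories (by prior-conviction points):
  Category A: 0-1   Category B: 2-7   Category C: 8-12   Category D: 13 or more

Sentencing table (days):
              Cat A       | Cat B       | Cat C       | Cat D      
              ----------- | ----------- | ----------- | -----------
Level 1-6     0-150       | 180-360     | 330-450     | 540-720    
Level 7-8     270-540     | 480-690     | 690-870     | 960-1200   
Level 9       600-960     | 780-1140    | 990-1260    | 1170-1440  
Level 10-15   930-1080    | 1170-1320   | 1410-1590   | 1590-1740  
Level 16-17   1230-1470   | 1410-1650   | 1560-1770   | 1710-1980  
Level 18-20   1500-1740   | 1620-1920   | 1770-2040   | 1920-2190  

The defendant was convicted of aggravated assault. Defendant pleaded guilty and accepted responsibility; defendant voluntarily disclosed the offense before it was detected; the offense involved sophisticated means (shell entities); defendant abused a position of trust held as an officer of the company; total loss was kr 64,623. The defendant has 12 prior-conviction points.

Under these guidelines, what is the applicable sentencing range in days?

Base offense level for aggravated assault: 15.
R1 applies (level before this adjustment is 15 ≥ 11, so +5): 15 + 5 = 20.
R2 applies (level before this adjustment is 20 ≥ 16, so +4): 20 + 4 = 24.
R4 applies: 24 − 1 = 23.
R5 applies: 23 − 1 = 22.
R6 applies: 22 + 3 = 25.
Level 25 exceeds the maximum of 20; capped at 20.
Final offense level: 20.
Criminal history: 12 prior points → Category C (8-12).
Level 20 falls in the 18-20 band.
Grid: Level 18-20 × Category C = 1770-2040 days.

1770-2040 days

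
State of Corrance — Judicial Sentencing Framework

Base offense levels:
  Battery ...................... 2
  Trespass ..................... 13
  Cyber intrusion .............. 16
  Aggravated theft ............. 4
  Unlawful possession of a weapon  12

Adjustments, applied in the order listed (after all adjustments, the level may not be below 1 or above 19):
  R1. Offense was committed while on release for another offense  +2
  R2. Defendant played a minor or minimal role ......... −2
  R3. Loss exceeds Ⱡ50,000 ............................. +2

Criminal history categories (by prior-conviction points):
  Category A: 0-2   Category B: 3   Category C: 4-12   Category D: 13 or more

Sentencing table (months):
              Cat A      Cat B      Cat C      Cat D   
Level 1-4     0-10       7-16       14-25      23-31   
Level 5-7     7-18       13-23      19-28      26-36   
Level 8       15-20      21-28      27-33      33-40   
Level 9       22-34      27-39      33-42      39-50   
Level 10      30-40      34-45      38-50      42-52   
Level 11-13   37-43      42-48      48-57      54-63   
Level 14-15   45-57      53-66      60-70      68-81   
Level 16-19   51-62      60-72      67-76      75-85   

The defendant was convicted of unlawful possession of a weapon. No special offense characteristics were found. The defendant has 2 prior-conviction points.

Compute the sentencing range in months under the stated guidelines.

37-43 months

Base offense level for unlawful possession of a weapon: 12.
Final offense level: 12.
Criminal history: 2 prior points → Category A (0-2).
Level 12 falls in the 11-13 band.
Grid: Level 11-13 × Category A = 37-43 months.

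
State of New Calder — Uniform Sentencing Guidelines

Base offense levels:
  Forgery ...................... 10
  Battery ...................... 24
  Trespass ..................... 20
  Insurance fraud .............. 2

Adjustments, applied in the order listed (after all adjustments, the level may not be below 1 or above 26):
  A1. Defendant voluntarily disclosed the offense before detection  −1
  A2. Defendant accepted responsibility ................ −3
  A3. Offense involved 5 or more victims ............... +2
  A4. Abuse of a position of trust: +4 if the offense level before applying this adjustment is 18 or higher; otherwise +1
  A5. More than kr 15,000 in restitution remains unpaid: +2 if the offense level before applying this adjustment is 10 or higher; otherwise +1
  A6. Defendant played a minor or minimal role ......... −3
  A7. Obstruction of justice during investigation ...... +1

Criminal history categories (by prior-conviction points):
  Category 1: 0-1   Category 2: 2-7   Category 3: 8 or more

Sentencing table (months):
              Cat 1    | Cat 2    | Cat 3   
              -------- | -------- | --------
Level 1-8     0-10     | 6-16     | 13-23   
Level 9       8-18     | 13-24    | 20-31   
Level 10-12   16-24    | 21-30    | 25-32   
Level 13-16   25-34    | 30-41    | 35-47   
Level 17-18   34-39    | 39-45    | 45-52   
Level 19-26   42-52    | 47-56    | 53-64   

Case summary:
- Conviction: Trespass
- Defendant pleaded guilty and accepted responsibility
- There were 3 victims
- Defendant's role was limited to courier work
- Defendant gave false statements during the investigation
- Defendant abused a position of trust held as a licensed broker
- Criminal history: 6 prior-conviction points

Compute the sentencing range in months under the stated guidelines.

Base offense level for trespass: 20.
A2 applies: 20 − 3 = 17.
A3 does not apply.
A4 applies (level before this adjustment is 17 < 18, so +1): 17 + 1 = 18.
A6 applies: 18 − 3 = 15.
A7 applies: 15 + 1 = 16.
Final offense level: 16.
Criminal history: 6 prior points → Category 2 (2-7).
Level 16 falls in the 13-16 band.
Grid: Level 13-16 × Category 2 = 30-41 months.

30-41 months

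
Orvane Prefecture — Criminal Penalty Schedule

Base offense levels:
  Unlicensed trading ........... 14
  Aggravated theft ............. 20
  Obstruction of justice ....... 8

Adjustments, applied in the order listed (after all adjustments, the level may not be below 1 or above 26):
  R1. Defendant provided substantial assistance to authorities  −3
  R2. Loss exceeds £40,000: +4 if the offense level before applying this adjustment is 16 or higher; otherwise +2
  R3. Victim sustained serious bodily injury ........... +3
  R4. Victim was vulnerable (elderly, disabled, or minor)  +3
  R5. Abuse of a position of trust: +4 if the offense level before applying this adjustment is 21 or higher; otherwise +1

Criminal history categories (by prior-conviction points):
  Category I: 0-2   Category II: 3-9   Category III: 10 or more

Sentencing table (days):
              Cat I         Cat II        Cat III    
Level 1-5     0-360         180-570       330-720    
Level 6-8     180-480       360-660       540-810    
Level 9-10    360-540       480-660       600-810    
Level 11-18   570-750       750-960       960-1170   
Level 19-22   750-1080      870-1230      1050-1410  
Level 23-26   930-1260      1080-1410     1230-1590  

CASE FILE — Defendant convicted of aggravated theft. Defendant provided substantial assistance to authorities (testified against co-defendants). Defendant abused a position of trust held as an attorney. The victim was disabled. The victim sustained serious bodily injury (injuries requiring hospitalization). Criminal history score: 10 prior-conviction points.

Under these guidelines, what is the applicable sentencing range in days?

Base offense level for aggravated theft: 20.
R1 applies: 20 − 3 = 17.
R3 applies: 17 + 3 = 20.
R4 applies: 20 + 3 = 23.
R5 applies (level before this adjustment is 23 ≥ 21, so +4): 23 + 4 = 27.
Level 27 exceeds the maximum of 26; capped at 26.
Final offense level: 26.
Criminal history: 10 prior points → Category III (10+).
Level 26 falls in the 23-26 band.
Grid: Level 23-26 × Category III = 1230-1590 days.

1230-1590 days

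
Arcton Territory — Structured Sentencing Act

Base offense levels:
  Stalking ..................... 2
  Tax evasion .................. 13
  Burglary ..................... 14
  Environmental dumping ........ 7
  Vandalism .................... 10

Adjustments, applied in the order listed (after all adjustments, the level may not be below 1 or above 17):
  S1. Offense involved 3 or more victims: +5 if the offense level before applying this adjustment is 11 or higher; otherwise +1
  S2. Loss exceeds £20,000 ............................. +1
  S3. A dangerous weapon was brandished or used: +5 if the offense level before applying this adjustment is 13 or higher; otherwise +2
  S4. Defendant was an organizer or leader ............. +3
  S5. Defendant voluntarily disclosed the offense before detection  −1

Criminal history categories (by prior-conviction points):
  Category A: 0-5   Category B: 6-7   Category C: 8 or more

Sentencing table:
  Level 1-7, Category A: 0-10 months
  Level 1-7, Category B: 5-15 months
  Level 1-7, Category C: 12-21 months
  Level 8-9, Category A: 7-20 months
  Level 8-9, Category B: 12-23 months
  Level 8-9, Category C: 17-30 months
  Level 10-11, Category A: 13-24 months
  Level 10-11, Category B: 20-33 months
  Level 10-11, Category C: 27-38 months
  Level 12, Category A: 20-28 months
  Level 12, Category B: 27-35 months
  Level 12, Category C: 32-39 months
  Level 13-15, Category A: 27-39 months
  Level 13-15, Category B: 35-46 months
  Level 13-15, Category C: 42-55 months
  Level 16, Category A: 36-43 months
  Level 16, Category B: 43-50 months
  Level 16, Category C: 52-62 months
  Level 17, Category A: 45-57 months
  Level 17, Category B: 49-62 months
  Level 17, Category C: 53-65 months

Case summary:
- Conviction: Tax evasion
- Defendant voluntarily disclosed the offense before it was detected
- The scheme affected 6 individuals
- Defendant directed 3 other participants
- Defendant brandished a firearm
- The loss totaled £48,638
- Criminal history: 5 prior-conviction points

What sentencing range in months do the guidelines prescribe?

Base offense level for tax evasion: 13.
S1 applies (level before this adjustment is 13 ≥ 11, so +5): 13 + 5 = 18.
S2 applies: 18 + 1 = 19.
S3 applies (level before this adjustment is 19 ≥ 13, so +5): 19 + 5 = 24.
S4 applies: 24 + 3 = 27.
S5 applies: 27 − 1 = 26.
Level 26 exceeds the maximum of 17; capped at 17.
Final offense level: 17.
Criminal history: 5 prior points → Category A (0-5).
Level 17 falls in the 17 band.
Grid: Level 17 × Category A = 45-57 months.

45-57 months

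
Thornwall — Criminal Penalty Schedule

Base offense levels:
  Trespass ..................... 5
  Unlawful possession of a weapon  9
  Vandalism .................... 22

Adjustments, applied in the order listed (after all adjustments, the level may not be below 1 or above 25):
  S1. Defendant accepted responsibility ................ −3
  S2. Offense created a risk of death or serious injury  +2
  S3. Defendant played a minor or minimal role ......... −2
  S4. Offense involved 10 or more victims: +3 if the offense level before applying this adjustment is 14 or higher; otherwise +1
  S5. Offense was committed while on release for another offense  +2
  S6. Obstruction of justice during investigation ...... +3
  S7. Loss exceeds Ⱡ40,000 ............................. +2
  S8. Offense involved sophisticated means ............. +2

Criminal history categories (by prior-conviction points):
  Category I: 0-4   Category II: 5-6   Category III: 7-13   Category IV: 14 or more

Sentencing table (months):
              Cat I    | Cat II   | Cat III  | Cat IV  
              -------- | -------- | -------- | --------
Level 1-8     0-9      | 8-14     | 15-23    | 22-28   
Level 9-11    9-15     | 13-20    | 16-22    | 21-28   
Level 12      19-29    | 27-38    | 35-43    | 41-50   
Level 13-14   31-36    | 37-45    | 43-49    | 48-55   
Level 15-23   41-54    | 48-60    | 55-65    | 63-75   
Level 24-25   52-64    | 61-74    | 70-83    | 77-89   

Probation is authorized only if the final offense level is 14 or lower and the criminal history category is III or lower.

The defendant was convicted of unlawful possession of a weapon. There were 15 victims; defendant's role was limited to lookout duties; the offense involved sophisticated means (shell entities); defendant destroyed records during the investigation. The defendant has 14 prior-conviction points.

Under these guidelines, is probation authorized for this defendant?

Base offense level for unlawful possession of a weapon: 9.
S2 does not apply.
S3 applies: 9 − 2 = 7.
S4 applies (level before this adjustment is 7 < 14, so +1): 7 + 1 = 8.
S5 does not apply.
S6 applies: 8 + 3 = 11.
S7 does not apply.
S8 applies: 11 + 2 = 13.
Final offense level: 13.
Criminal history: 14 prior points → Category IV (14+).
Level 13 falls in the 13-14 band.
Grid: Level 13-14 × Category IV = 48-55 months.
Probation check: level 13 ≤ 14 and category IV > III → not eligible.

No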